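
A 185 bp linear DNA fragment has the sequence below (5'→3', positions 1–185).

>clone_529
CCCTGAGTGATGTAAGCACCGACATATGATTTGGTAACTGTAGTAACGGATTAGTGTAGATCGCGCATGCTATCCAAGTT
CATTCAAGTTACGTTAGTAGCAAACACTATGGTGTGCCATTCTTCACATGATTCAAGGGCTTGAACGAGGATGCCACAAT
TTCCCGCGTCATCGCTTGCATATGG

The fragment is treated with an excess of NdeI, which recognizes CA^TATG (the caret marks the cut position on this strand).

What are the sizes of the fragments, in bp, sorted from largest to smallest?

156, 24, 5 bp

NdeI sites (CATATG) start at positions 23, 179.
NdeI cuts after base 2 of each site, so after positions 24, 180.
Linear molecule, 2 cuts → 3 fragments:
  1–24 → 24 bp
  25–180 → 156 bp
  181–185 → 5 bp
Sorted largest to smallest: 156, 24, 5 bp.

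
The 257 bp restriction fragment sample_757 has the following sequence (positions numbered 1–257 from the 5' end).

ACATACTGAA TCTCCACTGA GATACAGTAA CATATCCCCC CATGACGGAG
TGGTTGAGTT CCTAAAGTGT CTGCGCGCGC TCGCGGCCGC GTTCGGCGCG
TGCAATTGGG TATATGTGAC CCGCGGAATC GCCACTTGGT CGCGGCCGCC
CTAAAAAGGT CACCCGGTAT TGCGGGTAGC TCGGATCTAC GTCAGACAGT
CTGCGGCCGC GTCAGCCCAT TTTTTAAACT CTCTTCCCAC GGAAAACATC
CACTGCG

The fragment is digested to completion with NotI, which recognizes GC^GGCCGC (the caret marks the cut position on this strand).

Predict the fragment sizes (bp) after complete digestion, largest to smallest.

NotI sites (GCGGCCGC) start at positions 83, 142, 203.
NotI cuts after base 2 of each site, so after positions 84, 143, 204.
Linear molecule, 3 cuts → 4 fragments:
  1–84 → 84 bp
  85–143 → 59 bp
  144–204 → 61 bp
  205–257 → 53 bp
Sorted largest to smallest: 84, 61, 59, 53 bp.

84, 61, 59, 53 bp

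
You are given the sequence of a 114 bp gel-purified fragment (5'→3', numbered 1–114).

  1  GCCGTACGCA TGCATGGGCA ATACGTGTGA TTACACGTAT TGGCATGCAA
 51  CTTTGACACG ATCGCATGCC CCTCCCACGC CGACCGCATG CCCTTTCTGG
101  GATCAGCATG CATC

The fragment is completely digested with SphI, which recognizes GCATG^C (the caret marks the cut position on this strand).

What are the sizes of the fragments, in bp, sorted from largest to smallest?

SphI sites (GCATGC) start at positions 8, 43, 64, 86, 106.
SphI cuts after base 5 of each site (before the last base), so after positions 12, 47, 68, 90, 110.
Linear molecule, 5 cuts → 6 fragments:
  1–12 → 12 bp
  13–47 → 35 bp
  48–68 → 21 bp
  69–90 → 22 bp
  91–110 → 20 bp
  111–114 → 4 bp
Sorted largest to smallest: 35, 22, 21, 20, 12, 4 bp.

35, 22, 21, 20, 12, 4 bp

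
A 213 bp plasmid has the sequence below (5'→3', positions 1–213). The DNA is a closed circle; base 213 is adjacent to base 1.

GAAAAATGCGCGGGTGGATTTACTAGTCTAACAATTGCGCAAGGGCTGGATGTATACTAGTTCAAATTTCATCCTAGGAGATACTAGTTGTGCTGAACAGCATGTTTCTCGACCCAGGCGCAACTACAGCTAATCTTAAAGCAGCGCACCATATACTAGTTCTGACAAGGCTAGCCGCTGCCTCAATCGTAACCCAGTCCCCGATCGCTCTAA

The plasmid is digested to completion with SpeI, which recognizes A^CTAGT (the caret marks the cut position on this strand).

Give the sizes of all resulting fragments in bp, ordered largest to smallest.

SpeI sites (ACTAGT) start at positions 22, 56, 83, 155.
SpeI cuts after the first base of each site, so after positions 22, 56, 83, 155.
Circular molecule, 4 cuts → 4 fragments:
  23–56 → 34 bp
  57–83 → 27 bp
  84–155 → 72 bp
  156–213 then 1–22 → 58 + 22 = 80 bp
Sorted largest to smallest: 80, 72, 34, 27 bp.

80, 72, 34, 27 bp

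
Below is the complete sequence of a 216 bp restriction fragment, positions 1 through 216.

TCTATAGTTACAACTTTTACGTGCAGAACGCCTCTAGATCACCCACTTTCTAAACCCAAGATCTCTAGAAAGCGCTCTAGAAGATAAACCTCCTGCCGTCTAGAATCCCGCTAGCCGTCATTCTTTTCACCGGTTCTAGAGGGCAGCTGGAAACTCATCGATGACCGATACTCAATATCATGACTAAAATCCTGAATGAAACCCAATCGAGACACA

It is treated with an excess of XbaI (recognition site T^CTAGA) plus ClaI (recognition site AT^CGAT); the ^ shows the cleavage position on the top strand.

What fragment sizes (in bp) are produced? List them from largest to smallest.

58, 36, 33, 31, 23, 23, 12 bp

XbaI sites (TCTAGA) start at positions 33, 64, 76, 99, 135.
XbaI cuts after the first base of each site, so after positions 33, 64, 76, 99, 135.
The ClaI site (ATCGAT) starts at position 157.
ClaI cuts after base 2 of each site, so after position 158.
Combined cut positions: 33, 64, 76, 99, 135, 158.
Linear molecule, 6 cuts → 7 fragments:
  1–33 → 33 bp
  34–64 → 31 bp
  65–76 → 12 bp
  77–99 → 23 bp
  100–135 → 36 bp
  136–158 → 23 bp
  159–216 → 58 bp
Sorted largest to smallest: 58, 36, 33, 31, 23, 23, 12 bp.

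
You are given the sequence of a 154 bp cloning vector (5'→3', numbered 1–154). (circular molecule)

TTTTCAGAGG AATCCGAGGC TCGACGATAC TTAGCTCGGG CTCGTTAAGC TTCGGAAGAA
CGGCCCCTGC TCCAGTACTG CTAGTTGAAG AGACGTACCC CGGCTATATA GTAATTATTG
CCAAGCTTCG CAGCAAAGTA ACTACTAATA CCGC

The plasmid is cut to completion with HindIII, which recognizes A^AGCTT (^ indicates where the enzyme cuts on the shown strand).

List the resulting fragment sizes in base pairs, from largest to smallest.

78, 76 bp

HindIII sites (AAGCTT) start at positions 47, 123.
HindIII cuts after the first base of each site, so after positions 47, 123.
Circular molecule, 2 cuts → 2 fragments:
  48–123 → 76 bp
  124–154 then 1–47 → 31 + 47 = 78 bp
Sorted largest to smallest: 78, 76 bp.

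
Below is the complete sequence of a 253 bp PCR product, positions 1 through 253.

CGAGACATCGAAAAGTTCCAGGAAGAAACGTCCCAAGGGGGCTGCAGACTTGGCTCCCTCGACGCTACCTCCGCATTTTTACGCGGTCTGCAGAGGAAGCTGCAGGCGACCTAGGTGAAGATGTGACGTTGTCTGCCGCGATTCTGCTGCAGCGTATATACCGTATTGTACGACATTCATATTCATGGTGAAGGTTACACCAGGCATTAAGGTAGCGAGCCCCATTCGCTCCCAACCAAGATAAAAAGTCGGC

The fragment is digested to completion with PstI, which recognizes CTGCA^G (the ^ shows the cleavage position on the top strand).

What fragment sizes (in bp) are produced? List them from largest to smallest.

102, 47, 46, 46, 12 bp

PstI sites (CTGCAG) start at positions 42, 88, 100, 147.
PstI cuts after base 5 of each site (before the last base), so after positions 46, 92, 104, 151.
Linear molecule, 4 cuts → 5 fragments:
  1–46 → 46 bp
  47–92 → 46 bp
  93–104 → 12 bp
  105–151 → 47 bp
  152–253 → 102 bp
Sorted largest to smallest: 102, 47, 46, 46, 12 bp.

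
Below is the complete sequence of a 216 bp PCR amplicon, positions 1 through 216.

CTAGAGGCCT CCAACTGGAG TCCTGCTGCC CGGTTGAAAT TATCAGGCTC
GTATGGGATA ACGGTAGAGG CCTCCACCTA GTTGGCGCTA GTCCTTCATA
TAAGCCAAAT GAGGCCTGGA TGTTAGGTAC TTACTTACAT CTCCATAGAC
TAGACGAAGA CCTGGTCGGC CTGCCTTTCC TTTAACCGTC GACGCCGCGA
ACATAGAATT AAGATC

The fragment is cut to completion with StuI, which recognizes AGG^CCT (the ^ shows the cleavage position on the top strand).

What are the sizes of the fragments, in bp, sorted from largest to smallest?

StuI sites (AGGCCT) start at positions 5, 68, 112.
StuI cuts after base 3 of each site, so after positions 7, 70, 114.
Linear molecule, 3 cuts → 4 fragments:
  1–7 → 7 bp
  8–70 → 63 bp
  71–114 → 44 bp
  115–216 → 102 bp
Sorted largest to smallest: 102, 63, 44, 7 bp.

102, 63, 44, 7 bp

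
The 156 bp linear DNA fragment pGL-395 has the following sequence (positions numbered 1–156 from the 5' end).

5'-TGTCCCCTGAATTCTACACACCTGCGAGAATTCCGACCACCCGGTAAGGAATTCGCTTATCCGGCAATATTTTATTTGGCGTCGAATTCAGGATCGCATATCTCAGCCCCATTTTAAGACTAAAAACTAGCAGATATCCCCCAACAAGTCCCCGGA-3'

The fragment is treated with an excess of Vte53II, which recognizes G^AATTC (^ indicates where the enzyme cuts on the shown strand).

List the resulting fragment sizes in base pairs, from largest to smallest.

Vte53II sites (GAATTC) start at positions 9, 28, 49, 84.
Vte53II cuts after the first base of each site, so after positions 9, 28, 49, 84.
Linear molecule, 4 cuts → 5 fragments:
  1–9 → 9 bp
  10–28 → 19 bp
  29–49 → 21 bp
  50–84 → 35 bp
  85–156 → 72 bp
Sorted largest to smallest: 72, 35, 21, 19, 9 bp.

72, 35, 21, 19, 9 bp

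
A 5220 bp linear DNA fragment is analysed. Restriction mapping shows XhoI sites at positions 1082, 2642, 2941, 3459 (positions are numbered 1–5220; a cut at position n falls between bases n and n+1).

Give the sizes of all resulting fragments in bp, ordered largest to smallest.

Linear molecule, 4 cuts → 5 fragments:
  1082 − 0 = 1082 bp
  2642 − 1082 = 1560 bp
  2941 − 2642 = 299 bp
  3459 − 2941 = 518 bp
  5220 − 3459 = 1761 bp
Sorted largest to smallest: 1761, 1560, 1082, 518, 299 bp.

1761, 1560, 1082, 518, 299 bp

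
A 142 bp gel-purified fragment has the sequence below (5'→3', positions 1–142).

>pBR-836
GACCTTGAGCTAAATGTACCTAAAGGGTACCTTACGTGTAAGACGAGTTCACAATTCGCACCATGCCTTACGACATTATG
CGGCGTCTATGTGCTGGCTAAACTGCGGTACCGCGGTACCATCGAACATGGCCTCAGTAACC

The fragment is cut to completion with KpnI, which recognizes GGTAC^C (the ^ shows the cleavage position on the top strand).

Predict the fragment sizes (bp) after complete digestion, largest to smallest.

81, 30, 23, 8 bp

KpnI sites (GGTACC) start at positions 26, 107, 115.
KpnI cuts after base 5 of each site (before the last base), so after positions 30, 111, 119.
Linear molecule, 3 cuts → 4 fragments:
  1–30 → 30 bp
  31–111 → 81 bp
  112–119 → 8 bp
  120–142 → 23 bp
Sorted largest to smallest: 81, 30, 23, 8 bp.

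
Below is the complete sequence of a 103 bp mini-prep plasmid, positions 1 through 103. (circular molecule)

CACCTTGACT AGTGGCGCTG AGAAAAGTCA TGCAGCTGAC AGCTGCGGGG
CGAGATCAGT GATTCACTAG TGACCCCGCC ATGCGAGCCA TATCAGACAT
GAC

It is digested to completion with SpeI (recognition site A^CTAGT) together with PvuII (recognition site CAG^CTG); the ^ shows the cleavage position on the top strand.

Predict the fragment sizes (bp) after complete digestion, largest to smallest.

45, 27, 24, 7 bp

SpeI sites (ACTAGT) start at positions 8, 66.
SpeI cuts after the first base of each site, so after positions 8, 66.
PvuII sites (CAGCTG) start at positions 33, 40.
PvuII cuts after base 3 of each site, so after positions 35, 42.
Combined cut positions: 8, 35, 42, 66.
Circular molecule, 4 cuts → 4 fragments:
  9–35 → 27 bp
  36–42 → 7 bp
  43–66 → 24 bp
  67–103 then 1–8 → 37 + 8 = 45 bp
Sorted largest to smallest: 45, 27, 24, 7 bp.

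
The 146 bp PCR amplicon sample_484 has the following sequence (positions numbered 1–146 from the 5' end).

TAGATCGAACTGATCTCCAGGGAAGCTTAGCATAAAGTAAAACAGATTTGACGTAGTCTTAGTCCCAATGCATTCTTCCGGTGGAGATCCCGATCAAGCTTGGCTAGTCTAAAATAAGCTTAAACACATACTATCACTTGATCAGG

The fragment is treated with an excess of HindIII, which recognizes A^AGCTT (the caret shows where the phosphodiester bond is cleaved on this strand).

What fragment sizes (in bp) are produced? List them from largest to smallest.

HindIII sites (AAGCTT) start at positions 23, 96, 116.
HindIII cuts after the first base of each site, so after positions 23, 96, 116.
Linear molecule, 3 cuts → 4 fragments:
  1–23 → 23 bp
  24–96 → 73 bp
  97–116 → 20 bp
  117–146 → 30 bp
Sorted largest to smallest: 73, 30, 23, 20 bp.

73, 30, 23, 20 bp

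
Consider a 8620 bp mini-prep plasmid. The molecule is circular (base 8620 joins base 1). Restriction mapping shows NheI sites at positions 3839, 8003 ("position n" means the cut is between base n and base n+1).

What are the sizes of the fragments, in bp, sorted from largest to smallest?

Circular molecule, 2 cuts → 2 fragments:
  8003 − 3839 = 4164 bp
  wrap: 8620 − 8003 + 3839 = 4456 bp
Sorted largest to smallest: 4456, 4164 bp.

4456, 4164 bp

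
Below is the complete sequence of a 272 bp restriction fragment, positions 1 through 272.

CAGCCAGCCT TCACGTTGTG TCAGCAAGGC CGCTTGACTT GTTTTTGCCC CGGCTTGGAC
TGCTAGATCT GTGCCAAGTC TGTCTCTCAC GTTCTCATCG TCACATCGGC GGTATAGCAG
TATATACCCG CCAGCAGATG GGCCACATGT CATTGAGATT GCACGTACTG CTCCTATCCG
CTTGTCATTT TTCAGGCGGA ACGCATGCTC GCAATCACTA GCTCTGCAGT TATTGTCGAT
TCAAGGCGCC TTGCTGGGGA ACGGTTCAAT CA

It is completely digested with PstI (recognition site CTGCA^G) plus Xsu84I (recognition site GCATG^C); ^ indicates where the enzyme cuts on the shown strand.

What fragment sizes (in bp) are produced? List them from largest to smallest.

The PstI site (CTGCAG) starts at position 224.
PstI cuts after base 5 of each site (before the last base), so after position 228.
The Xsu84I site (GCATGC) starts at position 203.
Xsu84I cuts after base 5 of each site (before the last base), so after position 207.
Combined cut positions: 207, 228.
Linear molecule, 2 cuts → 3 fragments:
  1–207 → 207 bp
  208–228 → 21 bp
  229–272 → 44 bp
Sorted largest to smallest: 207, 44, 21 bp.

207, 44, 21 bp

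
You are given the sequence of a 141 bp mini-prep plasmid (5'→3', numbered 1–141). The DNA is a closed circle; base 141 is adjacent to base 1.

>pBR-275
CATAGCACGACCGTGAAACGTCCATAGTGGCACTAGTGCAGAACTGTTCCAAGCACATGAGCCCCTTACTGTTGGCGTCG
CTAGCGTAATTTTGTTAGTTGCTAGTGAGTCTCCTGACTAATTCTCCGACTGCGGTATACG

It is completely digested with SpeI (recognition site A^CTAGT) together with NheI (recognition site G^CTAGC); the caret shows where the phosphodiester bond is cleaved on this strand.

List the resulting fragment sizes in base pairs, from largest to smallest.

93, 48 bp

The SpeI site (ACTAGT) starts at position 32.
SpeI cuts after the first base of each site, so after position 32.
The NheI site (GCTAGC) starts at position 80.
NheI cuts after the first base of each site, so after position 80.
Combined cut positions: 32, 80.
Circular molecule, 2 cuts → 2 fragments:
  33–80 → 48 bp
  81–141 then 1–32 → 61 + 32 = 93 bp
Sorted largest to smallest: 93, 48 bp.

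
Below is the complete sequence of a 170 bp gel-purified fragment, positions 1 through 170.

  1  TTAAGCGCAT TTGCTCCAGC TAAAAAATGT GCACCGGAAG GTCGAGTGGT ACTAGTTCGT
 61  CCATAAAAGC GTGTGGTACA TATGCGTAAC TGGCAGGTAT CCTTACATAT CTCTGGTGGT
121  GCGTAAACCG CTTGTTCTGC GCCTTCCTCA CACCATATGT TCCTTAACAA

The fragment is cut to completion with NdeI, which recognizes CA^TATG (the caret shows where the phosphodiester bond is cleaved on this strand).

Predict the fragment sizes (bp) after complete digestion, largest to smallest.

NdeI sites (CATATG) start at positions 79, 154.
NdeI cuts after base 2 of each site, so after positions 80, 155.
Linear molecule, 2 cuts → 3 fragments:
  1–80 → 80 bp
  81–155 → 75 bp
  156–170 → 15 bp
Sorted largest to smallest: 80, 75, 15 bp.

80, 75, 15 bp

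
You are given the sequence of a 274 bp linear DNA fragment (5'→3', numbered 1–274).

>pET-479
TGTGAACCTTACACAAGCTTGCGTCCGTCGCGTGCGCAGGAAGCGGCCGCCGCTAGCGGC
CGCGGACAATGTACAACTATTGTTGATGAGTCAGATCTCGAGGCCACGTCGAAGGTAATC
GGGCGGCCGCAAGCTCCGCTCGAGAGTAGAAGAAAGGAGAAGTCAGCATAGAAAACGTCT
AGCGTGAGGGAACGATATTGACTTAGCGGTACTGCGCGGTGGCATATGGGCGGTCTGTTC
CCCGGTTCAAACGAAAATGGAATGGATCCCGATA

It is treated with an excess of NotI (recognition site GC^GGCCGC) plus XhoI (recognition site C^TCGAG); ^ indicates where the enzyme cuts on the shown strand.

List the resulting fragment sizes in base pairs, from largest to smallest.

NotI sites (GCGGCCGC) start at positions 43, 56, 123.
NotI cuts after base 2 of each site, so after positions 44, 57, 124.
XhoI sites (CTCGAG) start at positions 97, 139.
XhoI cuts after the first base of each site, so after positions 97, 139.
Combined cut positions: 44, 57, 97, 124, 139.
Linear molecule, 5 cuts → 6 fragments:
  1–44 → 44 bp
  45–57 → 13 bp
  58–97 → 40 bp
  98–124 → 27 bp
  125–139 → 15 bp
  140–274 → 135 bp
Sorted largest to smallest: 135, 44, 40, 27, 15, 13 bp.

135, 44, 40, 27, 15, 13 bp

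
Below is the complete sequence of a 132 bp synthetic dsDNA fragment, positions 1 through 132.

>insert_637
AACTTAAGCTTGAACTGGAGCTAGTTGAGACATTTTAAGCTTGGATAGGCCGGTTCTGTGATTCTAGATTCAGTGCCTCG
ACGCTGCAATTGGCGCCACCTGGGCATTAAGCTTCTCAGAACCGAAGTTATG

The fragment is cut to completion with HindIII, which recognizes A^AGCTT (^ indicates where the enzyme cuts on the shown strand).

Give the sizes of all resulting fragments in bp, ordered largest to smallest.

72, 31, 23, 6 bp

HindIII sites (AAGCTT) start at positions 6, 37, 109.
HindIII cuts after the first base of each site, so after positions 6, 37, 109.
Linear molecule, 3 cuts → 4 fragments:
  1–6 → 6 bp
  7–37 → 31 bp
  38–109 → 72 bp
  110–132 → 23 bp
Sorted largest to smallest: 72, 31, 23, 6 bp.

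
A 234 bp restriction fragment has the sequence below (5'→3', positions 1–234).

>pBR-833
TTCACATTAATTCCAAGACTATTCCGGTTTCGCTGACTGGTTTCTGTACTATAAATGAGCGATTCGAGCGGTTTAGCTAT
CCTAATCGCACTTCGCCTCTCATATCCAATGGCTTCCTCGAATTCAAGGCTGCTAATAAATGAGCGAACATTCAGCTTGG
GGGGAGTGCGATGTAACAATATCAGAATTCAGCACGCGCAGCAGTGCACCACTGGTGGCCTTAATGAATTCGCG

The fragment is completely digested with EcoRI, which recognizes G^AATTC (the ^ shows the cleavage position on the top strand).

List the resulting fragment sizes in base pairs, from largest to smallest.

120, 65, 41, 8 bp

EcoRI sites (GAATTC) start at positions 120, 185, 226.
EcoRI cuts after the first base of each site, so after positions 120, 185, 226.
Linear molecule, 3 cuts → 4 fragments:
  1–120 → 120 bp
  121–185 → 65 bp
  186–226 → 41 bp
  227–234 → 8 bp
Sorted largest to smallest: 120, 65, 41, 8 bp.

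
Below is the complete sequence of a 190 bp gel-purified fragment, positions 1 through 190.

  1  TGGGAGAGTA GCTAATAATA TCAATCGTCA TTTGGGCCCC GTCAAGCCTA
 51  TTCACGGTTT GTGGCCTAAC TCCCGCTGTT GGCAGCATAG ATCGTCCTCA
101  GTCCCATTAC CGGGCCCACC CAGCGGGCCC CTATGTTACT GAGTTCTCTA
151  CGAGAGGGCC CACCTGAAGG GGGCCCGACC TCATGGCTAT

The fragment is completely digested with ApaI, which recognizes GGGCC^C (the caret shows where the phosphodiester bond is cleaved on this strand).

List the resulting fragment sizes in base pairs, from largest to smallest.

78, 38, 31, 15, 15, 13 bp

ApaI sites (GGGCCC) start at positions 34, 112, 125, 156, 171.
ApaI cuts after base 5 of each site (before the last base), so after positions 38, 116, 129, 160, 175.
Linear molecule, 5 cuts → 6 fragments:
  1–38 → 38 bp
  39–116 → 78 bp
  117–129 → 13 bp
  130–160 → 31 bp
  161–175 → 15 bp
  176–190 → 15 bp
Sorted largest to smallest: 78, 38, 31, 15, 15, 13 bp.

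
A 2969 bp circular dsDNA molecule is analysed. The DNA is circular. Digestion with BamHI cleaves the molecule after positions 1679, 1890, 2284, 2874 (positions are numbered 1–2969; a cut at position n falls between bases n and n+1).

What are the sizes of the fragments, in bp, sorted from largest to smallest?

Circular molecule, 4 cuts → 4 fragments:
  1890 − 1679 = 211 bp
  2284 − 1890 = 394 bp
  2874 − 2284 = 590 bp
  wrap: 2969 − 2874 + 1679 = 1774 bp
Sorted largest to smallest: 1774, 590, 394, 211 bp.

1774, 590, 394, 211 bp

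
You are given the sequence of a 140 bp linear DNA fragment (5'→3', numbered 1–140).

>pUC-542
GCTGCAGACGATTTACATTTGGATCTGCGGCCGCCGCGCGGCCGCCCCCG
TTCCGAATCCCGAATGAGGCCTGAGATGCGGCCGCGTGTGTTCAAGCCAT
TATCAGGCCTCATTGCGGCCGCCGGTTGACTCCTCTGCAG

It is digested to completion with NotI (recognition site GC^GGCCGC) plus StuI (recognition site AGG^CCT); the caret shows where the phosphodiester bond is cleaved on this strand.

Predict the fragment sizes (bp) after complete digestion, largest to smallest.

30, 28, 28, 24, 11, 10, 9 bp

NotI sites (GCGGCCGC) start at positions 27, 38, 78, 115.
NotI cuts after base 2 of each site, so after positions 28, 39, 79, 116.
StuI sites (AGGCCT) start at positions 67, 105.
StuI cuts after base 3 of each site, so after positions 69, 107.
Combined cut positions: 28, 39, 69, 79, 107, 116.
Linear molecule, 6 cuts → 7 fragments:
  1–28 → 28 bp
  29–39 → 11 bp
  40–69 → 30 bp
  70–79 → 10 bp
  80–107 → 28 bp
  108–116 → 9 bp
  117–140 → 24 bp
Sorted largest to smallest: 30, 28, 28, 24, 11, 10, 9 bp.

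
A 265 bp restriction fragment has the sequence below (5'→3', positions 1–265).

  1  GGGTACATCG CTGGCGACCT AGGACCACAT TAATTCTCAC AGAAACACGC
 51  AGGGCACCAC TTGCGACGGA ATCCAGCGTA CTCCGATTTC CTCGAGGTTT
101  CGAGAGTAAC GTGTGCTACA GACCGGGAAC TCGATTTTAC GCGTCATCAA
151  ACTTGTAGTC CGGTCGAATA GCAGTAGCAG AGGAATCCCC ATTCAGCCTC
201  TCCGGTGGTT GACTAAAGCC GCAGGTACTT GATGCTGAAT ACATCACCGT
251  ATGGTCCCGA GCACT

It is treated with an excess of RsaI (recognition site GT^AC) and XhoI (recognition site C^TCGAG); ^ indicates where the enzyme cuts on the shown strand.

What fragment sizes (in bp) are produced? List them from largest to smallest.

135, 75, 39, 12, 4 bp

RsaI sites (GTAC) start at positions 3, 78, 225.
RsaI cuts after base 2 of each site, so after positions 4, 79, 226.
The XhoI site (CTCGAG) starts at position 91.
XhoI cuts after the first base of each site, so after position 91.
Combined cut positions: 4, 79, 91, 226.
Linear molecule, 4 cuts → 5 fragments:
  1–4 → 4 bp
  5–79 → 75 bp
  80–91 → 12 bp
  92–226 → 135 bp
  227–265 → 39 bp
Sorted largest to smallest: 135, 75, 39, 12, 4 bp.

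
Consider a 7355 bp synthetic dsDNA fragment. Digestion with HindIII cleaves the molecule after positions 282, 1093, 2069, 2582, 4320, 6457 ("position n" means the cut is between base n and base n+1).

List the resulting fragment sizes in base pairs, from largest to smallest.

Linear molecule, 6 cuts → 7 fragments:
  282 − 0 = 282 bp
  1093 − 282 = 811 bp
  2069 − 1093 = 976 bp
  2582 − 2069 = 513 bp
  4320 − 2582 = 1738 bp
  6457 − 4320 = 2137 bp
  7355 − 6457 = 898 bp
Sorted largest to smallest: 2137, 1738, 976, 898, 811, 513, 282 bp.

2137, 1738, 976, 898, 811, 513, 282 bp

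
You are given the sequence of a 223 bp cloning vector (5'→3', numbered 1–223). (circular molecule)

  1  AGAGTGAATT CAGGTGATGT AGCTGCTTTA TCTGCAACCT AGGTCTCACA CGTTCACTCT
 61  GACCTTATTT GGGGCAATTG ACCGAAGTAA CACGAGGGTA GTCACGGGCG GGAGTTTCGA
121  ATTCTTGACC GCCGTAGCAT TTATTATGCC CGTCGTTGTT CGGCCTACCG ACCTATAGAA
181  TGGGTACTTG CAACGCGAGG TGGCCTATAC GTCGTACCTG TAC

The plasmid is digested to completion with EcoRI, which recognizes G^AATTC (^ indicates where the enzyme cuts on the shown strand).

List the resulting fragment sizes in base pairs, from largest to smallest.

113, 110 bp

EcoRI sites (GAATTC) start at positions 6, 119.
EcoRI cuts after the first base of each site, so after positions 6, 119.
Circular molecule, 2 cuts → 2 fragments:
  7–119 → 113 bp
  120–223 then 1–6 → 104 + 6 = 110 bp
Sorted largest to smallest: 113, 110 bp.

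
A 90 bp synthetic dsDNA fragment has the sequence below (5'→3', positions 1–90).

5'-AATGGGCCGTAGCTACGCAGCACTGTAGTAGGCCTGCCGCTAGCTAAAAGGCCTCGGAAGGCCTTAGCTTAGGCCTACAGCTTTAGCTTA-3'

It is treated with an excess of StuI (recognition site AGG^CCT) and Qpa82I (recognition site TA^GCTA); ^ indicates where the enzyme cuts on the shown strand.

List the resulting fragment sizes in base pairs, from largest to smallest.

StuI sites (AGGCCT) start at positions 30, 49, 59, 71.
StuI cuts after base 3 of each site, so after positions 32, 51, 61, 73.
Qpa82I sites (TAGCTA) start at positions 10, 41.
Qpa82I cuts after base 2 of each site, so after positions 11, 42.
Combined cut positions: 11, 32, 42, 51, 61, 73.
Linear molecule, 6 cuts → 7 fragments:
  1–11 → 11 bp
  12–32 → 21 bp
  33–42 → 10 bp
  43–51 → 9 bp
  52–61 → 10 bp
  62–73 → 12 bp
  74–90 → 17 bp
Sorted largest to smallest: 21, 17, 12, 11, 10, 10, 9 bp.

21, 17, 12, 11, 10, 10, 9 bp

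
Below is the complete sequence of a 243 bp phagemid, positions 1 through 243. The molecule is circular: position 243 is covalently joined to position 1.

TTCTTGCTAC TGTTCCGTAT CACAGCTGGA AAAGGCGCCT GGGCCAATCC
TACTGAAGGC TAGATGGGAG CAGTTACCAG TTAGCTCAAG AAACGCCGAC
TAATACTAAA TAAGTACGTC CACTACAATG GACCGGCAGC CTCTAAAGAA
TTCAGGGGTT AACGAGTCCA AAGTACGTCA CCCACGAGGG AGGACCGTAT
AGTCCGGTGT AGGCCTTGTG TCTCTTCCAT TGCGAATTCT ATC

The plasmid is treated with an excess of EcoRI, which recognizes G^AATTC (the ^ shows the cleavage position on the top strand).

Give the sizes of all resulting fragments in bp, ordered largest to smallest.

157, 86 bp

EcoRI sites (GAATTC) start at positions 148, 234.
EcoRI cuts after the first base of each site, so after positions 148, 234.
Circular molecule, 2 cuts → 2 fragments:
  149–234 → 86 bp
  235–243 then 1–148 → 9 + 148 = 157 bp
Sorted largest to smallest: 157, 86 bp.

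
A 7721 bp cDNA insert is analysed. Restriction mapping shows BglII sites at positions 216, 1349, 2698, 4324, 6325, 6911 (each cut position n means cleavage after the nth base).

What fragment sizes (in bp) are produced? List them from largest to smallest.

Linear molecule, 6 cuts → 7 fragments:
  216 − 0 = 216 bp
  1349 − 216 = 1133 bp
  2698 − 1349 = 1349 bp
  4324 − 2698 = 1626 bp
  6325 − 4324 = 2001 bp
  6911 − 6325 = 586 bp
  7721 − 6911 = 810 bp
Sorted largest to smallest: 2001, 1626, 1349, 1133, 810, 586, 216 bp.

2001, 1626, 1349, 1133, 810, 586, 216 bp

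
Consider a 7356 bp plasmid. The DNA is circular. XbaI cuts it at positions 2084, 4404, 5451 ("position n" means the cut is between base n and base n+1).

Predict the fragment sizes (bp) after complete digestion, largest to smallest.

3989, 2320, 1047 bp

Circular molecule, 3 cuts → 3 fragments:
  4404 − 2084 = 2320 bp
  5451 − 4404 = 1047 bp
  wrap: 7356 − 5451 + 2084 = 3989 bp
Sorted largest to smallest: 3989, 2320, 1047 bp.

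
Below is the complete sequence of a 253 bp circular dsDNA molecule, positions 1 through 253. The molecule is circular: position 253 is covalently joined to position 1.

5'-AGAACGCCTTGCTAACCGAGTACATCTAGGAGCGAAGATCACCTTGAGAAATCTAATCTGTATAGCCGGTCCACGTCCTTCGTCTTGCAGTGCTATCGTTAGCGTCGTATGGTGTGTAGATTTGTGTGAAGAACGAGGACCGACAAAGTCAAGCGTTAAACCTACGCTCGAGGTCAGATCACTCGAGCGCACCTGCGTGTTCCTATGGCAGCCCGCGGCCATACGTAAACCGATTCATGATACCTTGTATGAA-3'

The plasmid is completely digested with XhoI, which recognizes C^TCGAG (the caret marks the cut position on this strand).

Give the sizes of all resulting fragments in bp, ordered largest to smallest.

XhoI sites (CTCGAG) start at positions 167, 182.
XhoI cuts after the first base of each site, so after positions 167, 182.
Circular molecule, 2 cuts → 2 fragments:
  168–182 → 15 bp
  183–253 then 1–167 → 71 + 167 = 238 bp
Sorted largest to smallest: 238, 15 bp.

238, 15 bp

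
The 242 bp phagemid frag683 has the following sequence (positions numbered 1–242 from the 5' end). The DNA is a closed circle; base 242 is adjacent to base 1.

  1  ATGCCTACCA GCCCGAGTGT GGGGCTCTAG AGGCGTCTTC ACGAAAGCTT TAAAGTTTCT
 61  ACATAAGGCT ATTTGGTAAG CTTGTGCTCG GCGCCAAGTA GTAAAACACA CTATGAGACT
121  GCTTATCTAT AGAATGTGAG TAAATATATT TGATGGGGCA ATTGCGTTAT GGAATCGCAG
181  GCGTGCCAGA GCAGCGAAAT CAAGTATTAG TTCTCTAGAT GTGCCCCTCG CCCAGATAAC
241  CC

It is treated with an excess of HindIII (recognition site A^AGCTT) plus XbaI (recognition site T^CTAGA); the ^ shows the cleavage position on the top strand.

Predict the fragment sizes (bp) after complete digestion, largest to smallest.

HindIII sites (AAGCTT) start at positions 45, 78.
HindIII cuts after the first base of each site, so after positions 45, 78.
XbaI sites (TCTAGA) start at positions 26, 214.
XbaI cuts after the first base of each site, so after positions 26, 214.
Combined cut positions: 26, 45, 78, 214.
Circular molecule, 4 cuts → 4 fragments:
  27–45 → 19 bp
  46–78 → 33 bp
  79–214 → 136 bp
  215–242 then 1–26 → 28 + 26 = 54 bp
Sorted largest to smallest: 136, 54, 33, 19 bp.

136, 54, 33, 19 bp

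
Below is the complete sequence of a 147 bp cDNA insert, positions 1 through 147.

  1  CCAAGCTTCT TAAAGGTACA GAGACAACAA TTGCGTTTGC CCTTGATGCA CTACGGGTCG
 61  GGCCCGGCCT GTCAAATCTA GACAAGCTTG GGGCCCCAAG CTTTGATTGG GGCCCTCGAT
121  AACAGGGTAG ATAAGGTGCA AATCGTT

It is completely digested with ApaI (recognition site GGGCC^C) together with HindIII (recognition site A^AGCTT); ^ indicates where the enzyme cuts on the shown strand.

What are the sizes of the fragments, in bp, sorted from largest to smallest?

61, 33, 20, 16, 11, 3, 3 bp

ApaI sites (GGGCCC) start at positions 60, 91, 110.
ApaI cuts after base 5 of each site (before the last base), so after positions 64, 95, 114.
HindIII sites (AAGCTT) start at positions 3, 84, 98.
HindIII cuts after the first base of each site, so after positions 3, 84, 98.
Combined cut positions: 3, 64, 84, 95, 98, 114.
Linear molecule, 6 cuts → 7 fragments:
  1–3 → 3 bp
  4–64 → 61 bp
  65–84 → 20 bp
  85–95 → 11 bp
  96–98 → 3 bp
  99–114 → 16 bp
  115–147 → 33 bp
Sorted largest to smallest: 61, 33, 20, 16, 11, 3, 3 bp.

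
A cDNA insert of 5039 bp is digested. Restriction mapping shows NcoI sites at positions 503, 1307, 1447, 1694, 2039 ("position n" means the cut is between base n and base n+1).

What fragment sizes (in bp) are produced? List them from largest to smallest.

Linear molecule, 5 cuts → 6 fragments:
  503 − 0 = 503 bp
  1307 − 503 = 804 bp
  1447 − 1307 = 140 bp
  1694 − 1447 = 247 bp
  2039 − 1694 = 345 bp
  5039 − 2039 = 3000 bp
Sorted largest to smallest: 3000, 804, 503, 345, 247, 140 bp.

3000, 804, 503, 345, 247, 140 bp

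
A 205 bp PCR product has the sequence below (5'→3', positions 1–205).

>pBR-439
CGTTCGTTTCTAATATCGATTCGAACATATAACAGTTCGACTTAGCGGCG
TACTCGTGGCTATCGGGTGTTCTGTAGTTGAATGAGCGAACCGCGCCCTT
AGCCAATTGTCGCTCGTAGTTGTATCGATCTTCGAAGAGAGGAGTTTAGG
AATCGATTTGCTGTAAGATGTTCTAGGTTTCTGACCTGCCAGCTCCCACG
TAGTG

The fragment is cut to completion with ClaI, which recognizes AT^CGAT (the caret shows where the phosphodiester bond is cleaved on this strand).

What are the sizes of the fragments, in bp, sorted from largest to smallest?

ClaI sites (ATCGAT) start at positions 15, 124, 152.
ClaI cuts after base 2 of each site, so after positions 16, 125, 153.
Linear molecule, 3 cuts → 4 fragments:
  1–16 → 16 bp
  17–125 → 109 bp
  126–153 → 28 bp
  154–205 → 52 bp
Sorted largest to smallest: 109, 52, 28, 16 bp.

109, 52, 28, 16 bp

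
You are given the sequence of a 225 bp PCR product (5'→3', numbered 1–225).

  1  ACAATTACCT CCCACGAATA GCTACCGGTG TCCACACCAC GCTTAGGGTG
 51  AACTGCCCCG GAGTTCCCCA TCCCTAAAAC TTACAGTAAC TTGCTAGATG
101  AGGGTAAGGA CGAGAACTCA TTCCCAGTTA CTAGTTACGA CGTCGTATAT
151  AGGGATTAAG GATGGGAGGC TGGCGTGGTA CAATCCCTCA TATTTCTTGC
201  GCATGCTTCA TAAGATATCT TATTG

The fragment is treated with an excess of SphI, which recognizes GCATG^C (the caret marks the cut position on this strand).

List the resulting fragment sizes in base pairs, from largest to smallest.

205, 20 bp

The SphI site (GCATGC) starts at position 201.
SphI cuts after base 5 of each site (before the last base), so after position 205.
Linear molecule, 1 cut → 2 fragments:
  1–205 → 205 bp
  206–225 → 20 bp
Sorted largest to smallest: 205, 20 bp.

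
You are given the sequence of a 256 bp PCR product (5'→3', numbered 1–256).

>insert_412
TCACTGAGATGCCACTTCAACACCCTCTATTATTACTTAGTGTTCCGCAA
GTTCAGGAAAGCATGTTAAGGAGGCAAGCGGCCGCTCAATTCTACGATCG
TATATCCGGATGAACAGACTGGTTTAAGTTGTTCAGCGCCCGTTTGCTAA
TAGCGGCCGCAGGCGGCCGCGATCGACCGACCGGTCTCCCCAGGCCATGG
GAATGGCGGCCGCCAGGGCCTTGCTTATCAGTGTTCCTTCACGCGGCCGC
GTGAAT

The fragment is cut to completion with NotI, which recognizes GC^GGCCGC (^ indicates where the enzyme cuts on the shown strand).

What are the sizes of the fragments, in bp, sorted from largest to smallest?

79, 75, 43, 37, 12, 10 bp

NotI sites (GCGGCCGC) start at positions 78, 153, 163, 206, 243.
NotI cuts after base 2 of each site, so after positions 79, 154, 164, 207, 244.
Linear molecule, 5 cuts → 6 fragments:
  1–79 → 79 bp
  80–154 → 75 bp
  155–164 → 10 bp
  165–207 → 43 bp
  208–244 → 37 bp
  245–256 → 12 bp
Sorted largest to smallest: 79, 75, 43, 37, 12, 10 bp.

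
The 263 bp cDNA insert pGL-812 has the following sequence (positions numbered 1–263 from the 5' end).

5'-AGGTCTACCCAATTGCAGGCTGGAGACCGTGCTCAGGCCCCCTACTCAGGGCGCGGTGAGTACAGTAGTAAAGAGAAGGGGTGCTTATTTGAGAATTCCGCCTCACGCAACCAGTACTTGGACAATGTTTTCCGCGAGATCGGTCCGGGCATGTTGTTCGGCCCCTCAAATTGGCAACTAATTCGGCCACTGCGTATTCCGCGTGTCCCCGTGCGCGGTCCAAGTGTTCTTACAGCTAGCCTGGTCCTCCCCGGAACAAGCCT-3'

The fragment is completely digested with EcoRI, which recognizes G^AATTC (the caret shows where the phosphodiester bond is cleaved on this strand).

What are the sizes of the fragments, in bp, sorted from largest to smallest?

The EcoRI site (GAATTC) starts at position 93.
EcoRI cuts after the first base of each site, so after position 93.
Linear molecule, 1 cut → 2 fragments:
  1–93 → 93 bp
  94–263 → 170 bp
Sorted largest to smallest: 170, 93 bp.

170, 93 bp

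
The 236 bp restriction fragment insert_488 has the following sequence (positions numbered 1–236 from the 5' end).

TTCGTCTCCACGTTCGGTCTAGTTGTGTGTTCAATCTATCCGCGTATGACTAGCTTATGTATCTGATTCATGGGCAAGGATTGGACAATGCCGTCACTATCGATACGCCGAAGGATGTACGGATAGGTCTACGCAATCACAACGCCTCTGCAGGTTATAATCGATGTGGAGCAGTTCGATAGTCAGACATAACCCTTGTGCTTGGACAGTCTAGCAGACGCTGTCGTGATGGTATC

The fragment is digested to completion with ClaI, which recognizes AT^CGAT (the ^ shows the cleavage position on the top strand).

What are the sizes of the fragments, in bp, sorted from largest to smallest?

100, 75, 61 bp

ClaI sites (ATCGAT) start at positions 99, 160.
ClaI cuts after base 2 of each site, so after positions 100, 161.
Linear molecule, 2 cuts → 3 fragments:
  1–100 → 100 bp
  101–161 → 61 bp
  162–236 → 75 bp
Sorted largest to smallest: 100, 75, 61 bp.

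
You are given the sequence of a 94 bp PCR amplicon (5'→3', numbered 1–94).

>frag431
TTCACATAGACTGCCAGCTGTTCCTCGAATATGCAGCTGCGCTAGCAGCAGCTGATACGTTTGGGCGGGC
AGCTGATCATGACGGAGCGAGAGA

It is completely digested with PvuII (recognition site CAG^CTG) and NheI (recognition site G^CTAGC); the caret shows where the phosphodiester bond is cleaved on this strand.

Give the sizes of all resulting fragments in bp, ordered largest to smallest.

22, 21, 19, 17, 10, 5 bp

PvuII sites (CAGCTG) start at positions 15, 34, 49, 70.
PvuII cuts after base 3 of each site, so after positions 17, 36, 51, 72.
The NheI site (GCTAGC) starts at position 41.
NheI cuts after the first base of each site, so after position 41.
Combined cut positions: 17, 36, 41, 51, 72.
Linear molecule, 5 cuts → 6 fragments:
  1–17 → 17 bp
  18–36 → 19 bp
  37–41 → 5 bp
  42–51 → 10 bp
  52–72 → 21 bp
  73–94 → 22 bp
Sorted largest to smallest: 22, 21, 19, 17, 10, 5 bp.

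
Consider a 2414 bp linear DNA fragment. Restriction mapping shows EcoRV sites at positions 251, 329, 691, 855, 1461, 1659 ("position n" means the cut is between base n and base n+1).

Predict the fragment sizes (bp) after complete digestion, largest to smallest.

Linear molecule, 6 cuts → 7 fragments:
  251 − 0 = 251 bp
  329 − 251 = 78 bp
  691 − 329 = 362 bp
  855 − 691 = 164 bp
  1461 − 855 = 606 bp
  1659 − 1461 = 198 bp
  2414 − 1659 = 755 bp
Sorted largest to smallest: 755, 606, 362, 251, 198, 164, 78 bp.

755, 606, 362, 251, 198, 164, 78 bp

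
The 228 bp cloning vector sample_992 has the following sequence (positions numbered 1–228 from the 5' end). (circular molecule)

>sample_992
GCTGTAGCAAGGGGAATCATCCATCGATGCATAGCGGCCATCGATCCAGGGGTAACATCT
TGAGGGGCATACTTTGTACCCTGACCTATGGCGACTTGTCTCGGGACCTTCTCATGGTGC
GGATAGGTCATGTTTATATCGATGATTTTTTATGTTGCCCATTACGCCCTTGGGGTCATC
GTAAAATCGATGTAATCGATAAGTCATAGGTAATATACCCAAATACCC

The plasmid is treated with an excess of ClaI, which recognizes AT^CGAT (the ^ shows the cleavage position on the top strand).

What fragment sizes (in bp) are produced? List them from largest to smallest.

ClaI sites (ATCGAT) start at positions 23, 40, 138, 186, 195.
ClaI cuts after base 2 of each site, so after positions 24, 41, 139, 187, 196.
Circular molecule, 5 cuts → 5 fragments:
  25–41 → 17 bp
  42–139 → 98 bp
  140–187 → 48 bp
  188–196 → 9 bp
  197–228 then 1–24 → 32 + 24 = 56 bp
Sorted largest to smallest: 98, 56, 48, 17, 9 bp.

98, 56, 48, 17, 9 bp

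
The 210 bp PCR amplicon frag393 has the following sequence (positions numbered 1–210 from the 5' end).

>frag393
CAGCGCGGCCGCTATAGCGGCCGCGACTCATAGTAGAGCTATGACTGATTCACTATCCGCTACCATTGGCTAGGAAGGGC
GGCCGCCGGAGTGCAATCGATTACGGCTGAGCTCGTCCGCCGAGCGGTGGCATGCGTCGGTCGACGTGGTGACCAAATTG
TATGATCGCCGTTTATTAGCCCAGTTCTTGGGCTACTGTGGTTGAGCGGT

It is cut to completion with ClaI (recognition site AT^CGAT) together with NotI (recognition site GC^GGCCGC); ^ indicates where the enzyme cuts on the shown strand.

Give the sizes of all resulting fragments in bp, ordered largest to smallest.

The ClaI site (ATCGAT) starts at position 96.
ClaI cuts after base 2 of each site, so after position 97.
NotI sites (GCGGCCGC) start at positions 5, 17, 79.
NotI cuts after base 2 of each site, so after positions 6, 18, 80.
Combined cut positions: 6, 18, 80, 97.
Linear molecule, 4 cuts → 5 fragments:
  1–6 → 6 bp
  7–18 → 12 bp
  19–80 → 62 bp
  81–97 → 17 bp
  98–210 → 113 bp
Sorted largest to smallest: 113, 62, 17, 12, 6 bp.

113, 62, 17, 12, 6 bp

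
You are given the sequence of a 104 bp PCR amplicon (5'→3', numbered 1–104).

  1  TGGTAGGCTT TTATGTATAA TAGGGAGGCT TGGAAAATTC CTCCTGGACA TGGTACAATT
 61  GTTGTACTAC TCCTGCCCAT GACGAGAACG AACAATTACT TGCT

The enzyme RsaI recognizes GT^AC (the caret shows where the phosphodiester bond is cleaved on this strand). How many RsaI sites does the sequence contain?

2

GTAC occurs starting at positions 53, 64.
RsaI cuts at 2 sites.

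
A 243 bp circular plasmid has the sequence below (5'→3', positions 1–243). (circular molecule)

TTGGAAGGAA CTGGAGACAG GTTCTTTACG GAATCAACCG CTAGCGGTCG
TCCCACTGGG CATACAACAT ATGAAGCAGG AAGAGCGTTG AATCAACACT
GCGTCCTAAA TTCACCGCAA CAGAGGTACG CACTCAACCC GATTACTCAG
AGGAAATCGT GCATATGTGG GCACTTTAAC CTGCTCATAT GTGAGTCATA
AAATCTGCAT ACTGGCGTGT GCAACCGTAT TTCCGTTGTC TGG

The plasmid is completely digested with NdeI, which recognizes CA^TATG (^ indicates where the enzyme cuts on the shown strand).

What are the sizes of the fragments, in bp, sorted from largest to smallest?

NdeI sites (CATATG) start at positions 68, 162, 186.
NdeI cuts after base 2 of each site, so after positions 69, 163, 187.
Circular molecule, 3 cuts → 3 fragments:
  70–163 → 94 bp
  164–187 → 24 bp
  188–243 then 1–69 → 56 + 69 = 125 bp
Sorted largest to smallest: 125, 94, 24 bp.

125, 94, 24 bp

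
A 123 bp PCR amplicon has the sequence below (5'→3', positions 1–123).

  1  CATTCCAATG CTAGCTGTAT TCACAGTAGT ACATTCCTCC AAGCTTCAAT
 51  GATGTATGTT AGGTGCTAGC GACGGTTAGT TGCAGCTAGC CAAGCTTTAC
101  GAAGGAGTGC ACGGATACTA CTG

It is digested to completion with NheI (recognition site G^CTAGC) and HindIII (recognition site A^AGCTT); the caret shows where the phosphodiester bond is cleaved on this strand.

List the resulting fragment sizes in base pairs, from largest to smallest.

NheI sites (GCTAGC) start at positions 10, 65, 85.
NheI cuts after the first base of each site, so after positions 10, 65, 85.
HindIII sites (AAGCTT) start at positions 41, 92.
HindIII cuts after the first base of each site, so after positions 41, 92.
Combined cut positions: 10, 41, 65, 85, 92.
Linear molecule, 5 cuts → 6 fragments:
  1–10 → 10 bp
  11–41 → 31 bp
  42–65 → 24 bp
  66–85 → 20 bp
  86–92 → 7 bp
  93–123 → 31 bp
Sorted largest to smallest: 31, 31, 24, 20, 10, 7 bp.

31, 31, 24, 20, 10, 7 bp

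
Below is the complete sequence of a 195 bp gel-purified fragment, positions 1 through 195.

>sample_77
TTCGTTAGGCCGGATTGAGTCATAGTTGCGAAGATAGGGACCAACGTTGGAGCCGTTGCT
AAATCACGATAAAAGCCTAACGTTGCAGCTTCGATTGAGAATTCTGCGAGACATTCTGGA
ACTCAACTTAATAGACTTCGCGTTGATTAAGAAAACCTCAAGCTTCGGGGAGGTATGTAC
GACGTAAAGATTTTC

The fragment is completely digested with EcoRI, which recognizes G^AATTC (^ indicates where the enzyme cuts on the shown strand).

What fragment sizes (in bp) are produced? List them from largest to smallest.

The EcoRI site (GAATTC) starts at position 99.
EcoRI cuts after the first base of each site, so after position 99.
Linear molecule, 1 cut → 2 fragments:
  1–99 → 99 bp
  100–195 → 96 bp
Sorted largest to smallest: 99, 96 bp.

99, 96 bp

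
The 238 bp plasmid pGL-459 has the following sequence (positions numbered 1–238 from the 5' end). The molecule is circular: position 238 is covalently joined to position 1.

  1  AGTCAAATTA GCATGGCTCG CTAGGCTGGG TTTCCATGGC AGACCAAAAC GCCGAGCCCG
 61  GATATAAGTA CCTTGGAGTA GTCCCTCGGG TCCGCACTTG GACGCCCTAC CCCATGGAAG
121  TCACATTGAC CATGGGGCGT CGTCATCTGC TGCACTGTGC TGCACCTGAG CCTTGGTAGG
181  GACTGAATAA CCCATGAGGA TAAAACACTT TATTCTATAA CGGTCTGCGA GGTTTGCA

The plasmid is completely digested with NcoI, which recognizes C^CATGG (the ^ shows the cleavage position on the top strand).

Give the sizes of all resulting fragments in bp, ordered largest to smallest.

NcoI sites (CCATGG) start at positions 34, 112, 130.
NcoI cuts after the first base of each site, so after positions 34, 112, 130.
Circular molecule, 3 cuts → 3 fragments:
  35–112 → 78 bp
  113–130 → 18 bp
  131–238 then 1–34 → 108 + 34 = 142 bp
Sorted largest to smallest: 142, 78, 18 bp.

142, 78, 18 bp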